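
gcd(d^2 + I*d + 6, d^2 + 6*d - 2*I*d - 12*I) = d - 2*I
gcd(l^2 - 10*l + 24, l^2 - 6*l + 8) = l - 4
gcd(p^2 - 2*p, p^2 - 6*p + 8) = p - 2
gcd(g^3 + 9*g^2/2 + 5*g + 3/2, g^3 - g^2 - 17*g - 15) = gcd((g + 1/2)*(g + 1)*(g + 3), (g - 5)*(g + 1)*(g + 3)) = g^2 + 4*g + 3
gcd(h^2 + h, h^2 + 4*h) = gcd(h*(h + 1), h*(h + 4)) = h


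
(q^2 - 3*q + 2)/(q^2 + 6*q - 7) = (q - 2)/(q + 7)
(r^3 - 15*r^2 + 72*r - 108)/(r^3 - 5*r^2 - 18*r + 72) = (r - 6)/(r + 4)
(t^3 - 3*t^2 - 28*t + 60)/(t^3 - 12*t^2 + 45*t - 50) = (t^2 - t - 30)/(t^2 - 10*t + 25)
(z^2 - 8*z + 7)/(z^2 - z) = (z - 7)/z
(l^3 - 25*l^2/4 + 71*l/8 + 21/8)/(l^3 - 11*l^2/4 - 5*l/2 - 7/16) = 2*(l - 3)/(2*l + 1)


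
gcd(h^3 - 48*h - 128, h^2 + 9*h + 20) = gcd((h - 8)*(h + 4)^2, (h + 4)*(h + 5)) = h + 4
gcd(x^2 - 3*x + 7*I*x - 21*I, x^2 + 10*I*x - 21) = x + 7*I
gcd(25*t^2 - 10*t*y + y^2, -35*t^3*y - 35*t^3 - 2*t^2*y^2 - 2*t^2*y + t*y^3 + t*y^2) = 1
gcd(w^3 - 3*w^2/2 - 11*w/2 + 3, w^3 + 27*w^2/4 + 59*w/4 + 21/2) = w + 2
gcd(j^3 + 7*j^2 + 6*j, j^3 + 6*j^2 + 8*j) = j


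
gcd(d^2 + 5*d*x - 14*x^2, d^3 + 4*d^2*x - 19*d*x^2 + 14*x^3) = -d^2 - 5*d*x + 14*x^2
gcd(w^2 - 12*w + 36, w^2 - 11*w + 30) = w - 6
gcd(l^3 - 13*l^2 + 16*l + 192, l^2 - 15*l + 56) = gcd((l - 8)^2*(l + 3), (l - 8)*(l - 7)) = l - 8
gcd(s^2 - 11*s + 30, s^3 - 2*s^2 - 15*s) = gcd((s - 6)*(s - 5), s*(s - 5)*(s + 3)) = s - 5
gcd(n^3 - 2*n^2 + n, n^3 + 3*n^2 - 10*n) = n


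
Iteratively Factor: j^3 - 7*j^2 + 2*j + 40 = (j + 2)*(j^2 - 9*j + 20) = (j - 5)*(j + 2)*(j - 4)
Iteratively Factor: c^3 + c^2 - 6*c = (c + 3)*(c^2 - 2*c) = (c - 2)*(c + 3)*(c)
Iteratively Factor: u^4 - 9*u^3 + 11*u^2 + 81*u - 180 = (u - 5)*(u^3 - 4*u^2 - 9*u + 36) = (u - 5)*(u + 3)*(u^2 - 7*u + 12) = (u - 5)*(u - 3)*(u + 3)*(u - 4)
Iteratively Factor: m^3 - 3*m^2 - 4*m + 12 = (m - 3)*(m^2 - 4) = (m - 3)*(m - 2)*(m + 2)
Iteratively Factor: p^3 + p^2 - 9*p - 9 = (p + 3)*(p^2 - 2*p - 3) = (p - 3)*(p + 3)*(p + 1)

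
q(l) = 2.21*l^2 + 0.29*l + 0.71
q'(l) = 4.42*l + 0.29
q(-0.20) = 0.74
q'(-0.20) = -0.59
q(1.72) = 7.75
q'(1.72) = 7.89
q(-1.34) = 4.29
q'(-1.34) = -5.63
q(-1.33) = 4.23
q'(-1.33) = -5.59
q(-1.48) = 5.12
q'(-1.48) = -6.25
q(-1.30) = 4.07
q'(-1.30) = -5.46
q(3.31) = 25.88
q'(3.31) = 14.92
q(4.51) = 46.97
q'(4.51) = 20.22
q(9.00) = 182.33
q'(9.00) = 40.07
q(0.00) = 0.71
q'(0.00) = 0.29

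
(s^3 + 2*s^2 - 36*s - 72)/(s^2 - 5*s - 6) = (s^2 + 8*s + 12)/(s + 1)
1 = 1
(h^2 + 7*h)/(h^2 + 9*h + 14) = h/(h + 2)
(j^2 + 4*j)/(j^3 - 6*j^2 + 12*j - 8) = j*(j + 4)/(j^3 - 6*j^2 + 12*j - 8)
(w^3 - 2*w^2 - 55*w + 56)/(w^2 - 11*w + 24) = (w^2 + 6*w - 7)/(w - 3)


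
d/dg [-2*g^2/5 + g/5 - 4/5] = 1/5 - 4*g/5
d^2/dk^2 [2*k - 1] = 0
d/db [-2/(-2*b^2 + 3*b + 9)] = 2*(3 - 4*b)/(-2*b^2 + 3*b + 9)^2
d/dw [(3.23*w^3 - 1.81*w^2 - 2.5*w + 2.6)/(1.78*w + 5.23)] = (11.4988*w^3 + 47.4569*w^2 - 18.9326*w - 17.703)/(3.1684*w^2 + 18.6188*w + 27.3529)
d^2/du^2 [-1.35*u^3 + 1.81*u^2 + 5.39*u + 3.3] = 3.62 - 8.1*u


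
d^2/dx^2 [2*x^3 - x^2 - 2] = 12*x - 2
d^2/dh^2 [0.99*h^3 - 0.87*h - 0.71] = 5.94*h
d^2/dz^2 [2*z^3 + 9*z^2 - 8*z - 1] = 12*z + 18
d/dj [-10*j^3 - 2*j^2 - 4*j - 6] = -30*j^2 - 4*j - 4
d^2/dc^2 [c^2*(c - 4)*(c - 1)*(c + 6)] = 20*c^3 + 12*c^2 - 156*c + 48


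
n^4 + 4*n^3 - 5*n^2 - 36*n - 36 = (n - 3)*(n + 2)^2*(n + 3)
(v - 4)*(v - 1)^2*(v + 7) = v^4 + v^3 - 33*v^2 + 59*v - 28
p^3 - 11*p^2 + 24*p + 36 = (p - 6)^2*(p + 1)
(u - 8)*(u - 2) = u^2 - 10*u + 16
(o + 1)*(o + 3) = o^2 + 4*o + 3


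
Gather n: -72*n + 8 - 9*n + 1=9 - 81*n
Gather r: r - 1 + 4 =r + 3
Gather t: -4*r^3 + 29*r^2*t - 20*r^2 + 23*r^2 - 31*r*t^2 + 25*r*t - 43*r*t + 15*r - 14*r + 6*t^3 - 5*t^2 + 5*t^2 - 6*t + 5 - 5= -4*r^3 + 3*r^2 - 31*r*t^2 + r + 6*t^3 + t*(29*r^2 - 18*r - 6)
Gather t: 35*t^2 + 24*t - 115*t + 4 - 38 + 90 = 35*t^2 - 91*t + 56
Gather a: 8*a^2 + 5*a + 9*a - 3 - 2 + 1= 8*a^2 + 14*a - 4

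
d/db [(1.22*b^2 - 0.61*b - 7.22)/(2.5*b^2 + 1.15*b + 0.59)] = (2.928*b^2 + 37.5396*b + 7.9431)/(6.25*b^4 + 5.75*b^3 + 4.2725*b^2 + 1.357*b + 0.3481)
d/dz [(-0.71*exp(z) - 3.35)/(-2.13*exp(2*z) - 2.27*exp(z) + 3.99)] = (-(0.71*exp(z) + 3.35)*(4.26*exp(z) + 2.27) + 1.5123*exp(2*z) + 1.6117*exp(z) - 2.8329)*exp(z)/(2.13*exp(2*z) + 2.27*exp(z) - 3.99)^2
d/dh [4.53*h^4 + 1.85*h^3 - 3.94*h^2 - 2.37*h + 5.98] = 18.12*h^3 + 5.55*h^2 - 7.88*h - 2.37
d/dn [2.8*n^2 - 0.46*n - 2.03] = 5.6*n - 0.46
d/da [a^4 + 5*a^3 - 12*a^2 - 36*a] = 4*a^3 + 15*a^2 - 24*a - 36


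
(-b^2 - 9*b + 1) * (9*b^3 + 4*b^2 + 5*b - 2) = -9*b^5 - 85*b^4 - 32*b^3 - 39*b^2 + 23*b - 2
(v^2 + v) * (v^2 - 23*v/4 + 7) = v^4 - 19*v^3/4 + 5*v^2/4 + 7*v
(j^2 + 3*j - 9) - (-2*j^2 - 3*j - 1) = 3*j^2 + 6*j - 8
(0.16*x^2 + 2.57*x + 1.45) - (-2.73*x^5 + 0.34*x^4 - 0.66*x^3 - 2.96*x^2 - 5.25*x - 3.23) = 2.73*x^5 - 0.34*x^4 + 0.66*x^3 + 3.12*x^2 + 7.82*x + 4.68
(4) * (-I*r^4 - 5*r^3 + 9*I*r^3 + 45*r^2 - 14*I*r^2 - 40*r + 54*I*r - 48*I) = -4*I*r^4 - 20*r^3 + 36*I*r^3 + 180*r^2 - 56*I*r^2 - 160*r + 216*I*r - 192*I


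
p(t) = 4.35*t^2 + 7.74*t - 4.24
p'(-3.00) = -18.36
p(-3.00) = 11.69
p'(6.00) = 59.94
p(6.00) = 198.80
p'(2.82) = 32.27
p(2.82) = 52.18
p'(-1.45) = -4.88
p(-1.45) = -6.32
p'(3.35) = 36.88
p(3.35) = 70.51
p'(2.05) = 25.58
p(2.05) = 29.91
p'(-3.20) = -20.10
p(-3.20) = 15.54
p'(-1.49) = -5.22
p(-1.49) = -6.12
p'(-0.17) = 6.26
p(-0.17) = -5.43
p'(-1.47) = -5.05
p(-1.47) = -6.22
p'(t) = 8.7*t + 7.74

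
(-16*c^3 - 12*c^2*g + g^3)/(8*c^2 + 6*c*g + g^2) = (-8*c^2 - 2*c*g + g^2)/(4*c + g)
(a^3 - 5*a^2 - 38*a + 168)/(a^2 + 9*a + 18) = (a^2 - 11*a + 28)/(a + 3)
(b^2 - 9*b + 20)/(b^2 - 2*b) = (b^2 - 9*b + 20)/(b*(b - 2))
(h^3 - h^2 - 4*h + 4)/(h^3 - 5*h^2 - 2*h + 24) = (h^2 - 3*h + 2)/(h^2 - 7*h + 12)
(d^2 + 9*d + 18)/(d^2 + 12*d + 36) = (d + 3)/(d + 6)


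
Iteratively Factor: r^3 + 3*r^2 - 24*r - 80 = (r + 4)*(r^2 - r - 20) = (r - 5)*(r + 4)*(r + 4)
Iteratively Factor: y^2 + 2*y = (y + 2)*(y)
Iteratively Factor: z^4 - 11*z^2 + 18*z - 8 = (z - 2)*(z^3 + 2*z^2 - 7*z + 4) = (z - 2)*(z - 1)*(z^2 + 3*z - 4) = (z - 2)*(z - 1)*(z + 4)*(z - 1)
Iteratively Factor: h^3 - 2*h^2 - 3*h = (h + 1)*(h^2 - 3*h) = h*(h + 1)*(h - 3)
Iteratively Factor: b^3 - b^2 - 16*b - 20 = (b + 2)*(b^2 - 3*b - 10) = (b - 5)*(b + 2)*(b + 2)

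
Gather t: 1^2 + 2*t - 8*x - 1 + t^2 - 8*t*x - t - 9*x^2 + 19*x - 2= t^2 + t*(1 - 8*x) - 9*x^2 + 11*x - 2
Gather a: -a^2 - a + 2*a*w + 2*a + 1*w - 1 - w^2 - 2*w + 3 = -a^2 + a*(2*w + 1) - w^2 - w + 2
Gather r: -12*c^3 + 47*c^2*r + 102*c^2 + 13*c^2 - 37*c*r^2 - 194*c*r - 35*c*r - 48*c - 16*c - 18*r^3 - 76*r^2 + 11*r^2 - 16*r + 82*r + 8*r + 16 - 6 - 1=-12*c^3 + 115*c^2 - 64*c - 18*r^3 + r^2*(-37*c - 65) + r*(47*c^2 - 229*c + 74) + 9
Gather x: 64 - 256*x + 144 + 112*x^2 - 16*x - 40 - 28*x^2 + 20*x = 84*x^2 - 252*x + 168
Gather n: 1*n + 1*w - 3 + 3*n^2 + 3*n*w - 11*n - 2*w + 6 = 3*n^2 + n*(3*w - 10) - w + 3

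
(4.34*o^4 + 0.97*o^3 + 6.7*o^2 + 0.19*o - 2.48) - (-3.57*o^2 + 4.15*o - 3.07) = 4.34*o^4 + 0.97*o^3 + 10.27*o^2 - 3.96*o + 0.59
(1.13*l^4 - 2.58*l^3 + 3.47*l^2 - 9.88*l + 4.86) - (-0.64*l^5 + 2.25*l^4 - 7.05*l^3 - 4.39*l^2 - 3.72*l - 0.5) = 0.64*l^5 - 1.12*l^4 + 4.47*l^3 + 7.86*l^2 - 6.16*l + 5.36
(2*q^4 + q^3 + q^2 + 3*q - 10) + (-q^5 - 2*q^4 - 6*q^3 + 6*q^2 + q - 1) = -q^5 - 5*q^3 + 7*q^2 + 4*q - 11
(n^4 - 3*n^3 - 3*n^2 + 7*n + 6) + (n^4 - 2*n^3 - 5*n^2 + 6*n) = 2*n^4 - 5*n^3 - 8*n^2 + 13*n + 6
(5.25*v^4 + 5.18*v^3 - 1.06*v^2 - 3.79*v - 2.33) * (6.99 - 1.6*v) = -8.4*v^5 + 28.4095*v^4 + 37.9042*v^3 - 1.3454*v^2 - 22.7641*v - 16.2867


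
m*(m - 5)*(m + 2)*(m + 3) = m^4 - 19*m^2 - 30*m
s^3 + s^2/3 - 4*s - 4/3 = (s - 2)*(s + 1/3)*(s + 2)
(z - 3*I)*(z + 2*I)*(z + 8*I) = z^3 + 7*I*z^2 + 14*z + 48*I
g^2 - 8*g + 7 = (g - 7)*(g - 1)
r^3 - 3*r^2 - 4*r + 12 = (r - 3)*(r - 2)*(r + 2)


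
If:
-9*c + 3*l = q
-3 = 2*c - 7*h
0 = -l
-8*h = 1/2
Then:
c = -55/32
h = -1/16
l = 0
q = 495/32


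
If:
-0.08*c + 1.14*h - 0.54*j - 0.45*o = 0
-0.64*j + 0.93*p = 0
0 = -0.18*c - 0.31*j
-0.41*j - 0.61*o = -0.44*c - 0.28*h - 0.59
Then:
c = -2.50260416666667*p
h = 0.466280295047418 - 0.714936592612106*p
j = 1.453125*p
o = 1.18124341412013 - 3.1100152938766*p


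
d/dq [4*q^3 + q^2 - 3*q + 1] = 12*q^2 + 2*q - 3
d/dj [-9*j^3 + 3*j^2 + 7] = 3*j*(2 - 9*j)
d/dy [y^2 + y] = 2*y + 1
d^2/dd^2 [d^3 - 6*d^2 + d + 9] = 6*d - 12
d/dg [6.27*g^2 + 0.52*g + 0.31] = 12.54*g + 0.52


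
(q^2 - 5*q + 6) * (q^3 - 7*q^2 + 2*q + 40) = q^5 - 12*q^4 + 43*q^3 - 12*q^2 - 188*q + 240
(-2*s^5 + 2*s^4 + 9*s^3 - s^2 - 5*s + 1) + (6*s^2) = -2*s^5 + 2*s^4 + 9*s^3 + 5*s^2 - 5*s + 1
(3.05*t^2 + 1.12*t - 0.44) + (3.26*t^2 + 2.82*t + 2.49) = 6.31*t^2 + 3.94*t + 2.05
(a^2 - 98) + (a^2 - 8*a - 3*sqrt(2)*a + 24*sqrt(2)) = 2*a^2 - 8*a - 3*sqrt(2)*a - 98 + 24*sqrt(2)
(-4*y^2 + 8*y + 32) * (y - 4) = -4*y^3 + 24*y^2 - 128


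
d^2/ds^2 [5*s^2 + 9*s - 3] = 10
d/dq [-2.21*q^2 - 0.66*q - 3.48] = -4.42*q - 0.66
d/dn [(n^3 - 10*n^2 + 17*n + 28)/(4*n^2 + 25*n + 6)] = 2*(2*n^4 + 25*n^3 - 150*n^2 - 172*n - 299)/(16*n^4 + 200*n^3 + 673*n^2 + 300*n + 36)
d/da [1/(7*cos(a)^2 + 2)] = 28*sin(2*a)/(7*cos(2*a) + 11)^2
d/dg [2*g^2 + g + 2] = 4*g + 1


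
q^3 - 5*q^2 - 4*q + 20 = (q - 5)*(q - 2)*(q + 2)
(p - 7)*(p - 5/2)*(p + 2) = p^3 - 15*p^2/2 - 3*p/2 + 35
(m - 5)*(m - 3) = m^2 - 8*m + 15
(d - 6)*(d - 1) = d^2 - 7*d + 6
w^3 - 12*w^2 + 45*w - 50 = (w - 5)^2*(w - 2)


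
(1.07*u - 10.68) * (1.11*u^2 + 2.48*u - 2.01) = 1.1877*u^3 - 9.2012*u^2 - 28.6371*u + 21.4668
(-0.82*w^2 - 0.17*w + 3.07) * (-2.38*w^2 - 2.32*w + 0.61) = 1.9516*w^4 + 2.307*w^3 - 7.4124*w^2 - 7.2261*w + 1.8727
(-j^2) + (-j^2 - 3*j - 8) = -2*j^2 - 3*j - 8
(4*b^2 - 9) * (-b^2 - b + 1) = -4*b^4 - 4*b^3 + 13*b^2 + 9*b - 9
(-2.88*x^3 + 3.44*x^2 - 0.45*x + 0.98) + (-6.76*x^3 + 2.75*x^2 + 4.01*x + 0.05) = -9.64*x^3 + 6.19*x^2 + 3.56*x + 1.03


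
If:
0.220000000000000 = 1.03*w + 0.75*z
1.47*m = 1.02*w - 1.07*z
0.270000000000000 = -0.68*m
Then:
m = -0.40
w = -0.11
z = 0.44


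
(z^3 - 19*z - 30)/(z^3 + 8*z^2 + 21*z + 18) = (z - 5)/(z + 3)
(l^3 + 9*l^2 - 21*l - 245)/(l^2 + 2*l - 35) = l + 7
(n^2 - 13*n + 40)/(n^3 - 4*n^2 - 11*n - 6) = (-n^2 + 13*n - 40)/(-n^3 + 4*n^2 + 11*n + 6)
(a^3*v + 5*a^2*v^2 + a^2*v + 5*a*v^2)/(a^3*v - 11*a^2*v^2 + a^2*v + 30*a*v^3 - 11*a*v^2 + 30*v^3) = a*(a + 5*v)/(a^2 - 11*a*v + 30*v^2)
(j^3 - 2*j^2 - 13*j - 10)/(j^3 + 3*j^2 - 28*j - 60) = (j + 1)/(j + 6)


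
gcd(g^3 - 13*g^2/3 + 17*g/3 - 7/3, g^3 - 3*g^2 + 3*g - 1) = g^2 - 2*g + 1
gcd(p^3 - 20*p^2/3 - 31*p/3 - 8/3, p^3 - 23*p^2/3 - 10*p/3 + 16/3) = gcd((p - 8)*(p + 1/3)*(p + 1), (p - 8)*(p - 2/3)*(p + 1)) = p^2 - 7*p - 8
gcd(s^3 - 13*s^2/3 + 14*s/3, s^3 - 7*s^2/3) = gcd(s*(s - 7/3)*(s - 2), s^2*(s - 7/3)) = s^2 - 7*s/3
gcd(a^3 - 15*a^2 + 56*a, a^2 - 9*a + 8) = a - 8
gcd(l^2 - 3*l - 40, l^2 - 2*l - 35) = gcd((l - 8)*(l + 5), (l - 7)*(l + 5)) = l + 5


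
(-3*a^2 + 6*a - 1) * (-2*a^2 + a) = 6*a^4 - 15*a^3 + 8*a^2 - a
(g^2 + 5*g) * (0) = 0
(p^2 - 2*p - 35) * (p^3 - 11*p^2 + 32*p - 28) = p^5 - 13*p^4 + 19*p^3 + 293*p^2 - 1064*p + 980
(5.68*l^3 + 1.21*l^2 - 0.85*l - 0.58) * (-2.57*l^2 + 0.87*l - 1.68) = -14.5976*l^5 + 1.8319*l^4 - 6.3052*l^3 - 1.2817*l^2 + 0.9234*l + 0.9744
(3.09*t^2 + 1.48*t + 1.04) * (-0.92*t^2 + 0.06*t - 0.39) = -2.8428*t^4 - 1.1762*t^3 - 2.0731*t^2 - 0.5148*t - 0.4056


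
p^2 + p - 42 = (p - 6)*(p + 7)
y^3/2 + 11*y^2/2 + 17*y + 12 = (y/2 + 1/2)*(y + 4)*(y + 6)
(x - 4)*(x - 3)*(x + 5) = x^3 - 2*x^2 - 23*x + 60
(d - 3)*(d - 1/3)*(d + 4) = d^3 + 2*d^2/3 - 37*d/3 + 4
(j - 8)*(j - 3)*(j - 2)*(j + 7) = j^4 - 6*j^3 - 45*j^2 + 274*j - 336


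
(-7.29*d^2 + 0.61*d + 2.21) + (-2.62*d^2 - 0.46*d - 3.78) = -9.91*d^2 + 0.15*d - 1.57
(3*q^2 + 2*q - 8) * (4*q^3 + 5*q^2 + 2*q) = 12*q^5 + 23*q^4 - 16*q^3 - 36*q^2 - 16*q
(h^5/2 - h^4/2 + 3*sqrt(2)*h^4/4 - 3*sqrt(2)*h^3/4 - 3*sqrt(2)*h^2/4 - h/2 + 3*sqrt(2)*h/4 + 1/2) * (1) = h^5/2 - h^4/2 + 3*sqrt(2)*h^4/4 - 3*sqrt(2)*h^3/4 - 3*sqrt(2)*h^2/4 - h/2 + 3*sqrt(2)*h/4 + 1/2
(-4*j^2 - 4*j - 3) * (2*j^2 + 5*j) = -8*j^4 - 28*j^3 - 26*j^2 - 15*j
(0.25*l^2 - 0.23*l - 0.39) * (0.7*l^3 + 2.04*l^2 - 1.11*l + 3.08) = 0.175*l^5 + 0.349*l^4 - 1.0197*l^3 + 0.2297*l^2 - 0.2755*l - 1.2012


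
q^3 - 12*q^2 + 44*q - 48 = (q - 6)*(q - 4)*(q - 2)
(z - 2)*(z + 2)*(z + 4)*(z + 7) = z^4 + 11*z^3 + 24*z^2 - 44*z - 112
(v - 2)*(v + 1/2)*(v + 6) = v^3 + 9*v^2/2 - 10*v - 6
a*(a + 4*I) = a^2 + 4*I*a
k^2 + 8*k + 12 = (k + 2)*(k + 6)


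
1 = 1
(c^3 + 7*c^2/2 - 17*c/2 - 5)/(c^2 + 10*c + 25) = (c^2 - 3*c/2 - 1)/(c + 5)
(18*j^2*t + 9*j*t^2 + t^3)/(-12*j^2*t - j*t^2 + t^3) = (6*j + t)/(-4*j + t)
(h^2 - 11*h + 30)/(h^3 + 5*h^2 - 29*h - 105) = (h - 6)/(h^2 + 10*h + 21)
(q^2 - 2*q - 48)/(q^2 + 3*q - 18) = (q - 8)/(q - 3)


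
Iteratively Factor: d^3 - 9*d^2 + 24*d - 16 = (d - 1)*(d^2 - 8*d + 16) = (d - 4)*(d - 1)*(d - 4)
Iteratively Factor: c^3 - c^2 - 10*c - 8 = (c + 2)*(c^2 - 3*c - 4) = (c + 1)*(c + 2)*(c - 4)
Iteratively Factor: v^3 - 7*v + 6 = (v - 2)*(v^2 + 2*v - 3) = (v - 2)*(v + 3)*(v - 1)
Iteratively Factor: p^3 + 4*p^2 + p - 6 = (p + 3)*(p^2 + p - 2) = (p - 1)*(p + 3)*(p + 2)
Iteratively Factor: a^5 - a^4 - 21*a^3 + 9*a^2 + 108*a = (a - 4)*(a^4 + 3*a^3 - 9*a^2 - 27*a) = (a - 4)*(a + 3)*(a^3 - 9*a) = (a - 4)*(a - 3)*(a + 3)*(a^2 + 3*a) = (a - 4)*(a - 3)*(a + 3)^2*(a)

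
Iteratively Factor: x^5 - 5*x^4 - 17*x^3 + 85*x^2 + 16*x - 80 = (x - 1)*(x^4 - 4*x^3 - 21*x^2 + 64*x + 80) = (x - 1)*(x + 4)*(x^3 - 8*x^2 + 11*x + 20) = (x - 1)*(x + 1)*(x + 4)*(x^2 - 9*x + 20) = (x - 5)*(x - 1)*(x + 1)*(x + 4)*(x - 4)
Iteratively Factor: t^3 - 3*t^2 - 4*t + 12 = (t + 2)*(t^2 - 5*t + 6) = (t - 2)*(t + 2)*(t - 3)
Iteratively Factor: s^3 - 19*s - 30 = (s + 2)*(s^2 - 2*s - 15) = (s - 5)*(s + 2)*(s + 3)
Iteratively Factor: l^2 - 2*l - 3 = (l + 1)*(l - 3)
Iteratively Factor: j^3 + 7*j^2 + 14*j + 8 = (j + 1)*(j^2 + 6*j + 8) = (j + 1)*(j + 2)*(j + 4)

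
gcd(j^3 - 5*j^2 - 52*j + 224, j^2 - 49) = j + 7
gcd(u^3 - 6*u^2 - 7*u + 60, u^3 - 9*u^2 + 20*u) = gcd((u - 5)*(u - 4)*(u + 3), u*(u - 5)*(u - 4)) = u^2 - 9*u + 20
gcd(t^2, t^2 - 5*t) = t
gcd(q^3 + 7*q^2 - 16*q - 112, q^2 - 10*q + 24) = q - 4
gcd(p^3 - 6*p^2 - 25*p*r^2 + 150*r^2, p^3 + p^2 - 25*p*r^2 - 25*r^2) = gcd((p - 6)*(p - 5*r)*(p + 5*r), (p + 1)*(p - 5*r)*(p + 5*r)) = p^2 - 25*r^2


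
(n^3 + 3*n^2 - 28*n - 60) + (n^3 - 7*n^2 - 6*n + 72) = 2*n^3 - 4*n^2 - 34*n + 12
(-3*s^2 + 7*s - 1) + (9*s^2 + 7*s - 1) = 6*s^2 + 14*s - 2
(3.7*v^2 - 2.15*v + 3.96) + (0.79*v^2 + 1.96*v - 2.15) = 4.49*v^2 - 0.19*v + 1.81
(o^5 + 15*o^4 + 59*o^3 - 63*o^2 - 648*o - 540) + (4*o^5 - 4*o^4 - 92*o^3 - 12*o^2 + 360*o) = 5*o^5 + 11*o^4 - 33*o^3 - 75*o^2 - 288*o - 540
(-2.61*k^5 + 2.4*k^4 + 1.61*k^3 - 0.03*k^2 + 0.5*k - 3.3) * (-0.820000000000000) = 2.1402*k^5 - 1.968*k^4 - 1.3202*k^3 + 0.0246*k^2 - 0.41*k + 2.706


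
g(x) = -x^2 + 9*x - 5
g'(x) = 9 - 2*x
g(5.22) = 14.73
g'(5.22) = -1.44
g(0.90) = 2.29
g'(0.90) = 7.20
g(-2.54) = -34.31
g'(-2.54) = 14.08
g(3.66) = 14.54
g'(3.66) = 1.68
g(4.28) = 15.20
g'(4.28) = 0.44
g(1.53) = 6.43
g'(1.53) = 5.94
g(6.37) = 11.75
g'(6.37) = -3.74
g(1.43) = 5.83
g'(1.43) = 6.14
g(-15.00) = -365.00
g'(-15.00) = 39.00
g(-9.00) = -167.00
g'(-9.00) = 27.00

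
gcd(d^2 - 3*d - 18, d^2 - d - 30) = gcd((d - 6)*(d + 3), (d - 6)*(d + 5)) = d - 6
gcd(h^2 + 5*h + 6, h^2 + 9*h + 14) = h + 2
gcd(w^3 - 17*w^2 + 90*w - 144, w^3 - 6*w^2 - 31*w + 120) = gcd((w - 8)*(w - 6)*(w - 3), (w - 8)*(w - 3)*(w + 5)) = w^2 - 11*w + 24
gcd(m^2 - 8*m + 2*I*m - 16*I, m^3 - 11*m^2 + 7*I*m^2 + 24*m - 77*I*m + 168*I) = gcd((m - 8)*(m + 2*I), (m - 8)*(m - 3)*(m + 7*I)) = m - 8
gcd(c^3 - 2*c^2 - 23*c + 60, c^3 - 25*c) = c + 5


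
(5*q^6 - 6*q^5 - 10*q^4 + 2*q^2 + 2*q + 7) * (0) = 0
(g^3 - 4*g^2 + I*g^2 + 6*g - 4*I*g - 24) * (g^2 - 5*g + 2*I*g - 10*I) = g^5 - 9*g^4 + 3*I*g^4 + 24*g^3 - 27*I*g^3 - 36*g^2 + 72*I*g^2 + 80*g - 108*I*g + 240*I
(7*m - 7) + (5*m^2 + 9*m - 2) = 5*m^2 + 16*m - 9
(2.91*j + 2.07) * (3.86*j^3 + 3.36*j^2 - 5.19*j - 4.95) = 11.2326*j^4 + 17.7678*j^3 - 8.1477*j^2 - 25.1478*j - 10.2465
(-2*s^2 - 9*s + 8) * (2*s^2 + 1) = -4*s^4 - 18*s^3 + 14*s^2 - 9*s + 8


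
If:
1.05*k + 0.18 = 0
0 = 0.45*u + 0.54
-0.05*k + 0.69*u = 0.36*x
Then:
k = -0.17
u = -1.20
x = -2.28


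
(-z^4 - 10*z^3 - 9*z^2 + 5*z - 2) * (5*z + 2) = -5*z^5 - 52*z^4 - 65*z^3 + 7*z^2 - 4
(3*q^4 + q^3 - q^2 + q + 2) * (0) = 0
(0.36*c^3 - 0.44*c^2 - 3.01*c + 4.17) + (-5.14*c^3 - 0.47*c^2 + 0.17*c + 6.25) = -4.78*c^3 - 0.91*c^2 - 2.84*c + 10.42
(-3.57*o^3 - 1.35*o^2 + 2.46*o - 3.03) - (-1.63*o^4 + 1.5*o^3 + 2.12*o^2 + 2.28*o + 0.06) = 1.63*o^4 - 5.07*o^3 - 3.47*o^2 + 0.18*o - 3.09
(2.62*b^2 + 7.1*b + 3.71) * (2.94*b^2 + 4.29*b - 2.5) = 7.7028*b^4 + 32.1138*b^3 + 34.8164*b^2 - 1.8341*b - 9.275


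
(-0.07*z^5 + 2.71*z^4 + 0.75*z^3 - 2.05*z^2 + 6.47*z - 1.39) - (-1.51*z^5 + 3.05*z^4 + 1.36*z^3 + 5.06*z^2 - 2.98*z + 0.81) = 1.44*z^5 - 0.34*z^4 - 0.61*z^3 - 7.11*z^2 + 9.45*z - 2.2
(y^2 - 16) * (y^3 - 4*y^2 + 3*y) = y^5 - 4*y^4 - 13*y^3 + 64*y^2 - 48*y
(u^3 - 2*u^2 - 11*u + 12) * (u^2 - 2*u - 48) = u^5 - 4*u^4 - 55*u^3 + 130*u^2 + 504*u - 576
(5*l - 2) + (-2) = 5*l - 4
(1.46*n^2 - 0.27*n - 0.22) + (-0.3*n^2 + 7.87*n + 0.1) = 1.16*n^2 + 7.6*n - 0.12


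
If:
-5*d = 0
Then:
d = 0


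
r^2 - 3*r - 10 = (r - 5)*(r + 2)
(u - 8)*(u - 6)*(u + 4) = u^3 - 10*u^2 - 8*u + 192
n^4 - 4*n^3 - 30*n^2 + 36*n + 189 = (n - 7)*(n - 3)*(n + 3)^2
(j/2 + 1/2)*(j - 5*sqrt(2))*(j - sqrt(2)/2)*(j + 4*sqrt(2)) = j^4/2 - 3*sqrt(2)*j^3/4 + j^3/2 - 39*j^2/2 - 3*sqrt(2)*j^2/4 - 39*j/2 + 10*sqrt(2)*j + 10*sqrt(2)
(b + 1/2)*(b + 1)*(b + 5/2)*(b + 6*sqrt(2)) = b^4 + 4*b^3 + 6*sqrt(2)*b^3 + 17*b^2/4 + 24*sqrt(2)*b^2 + 5*b/4 + 51*sqrt(2)*b/2 + 15*sqrt(2)/2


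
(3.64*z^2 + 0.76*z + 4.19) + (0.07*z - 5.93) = 3.64*z^2 + 0.83*z - 1.74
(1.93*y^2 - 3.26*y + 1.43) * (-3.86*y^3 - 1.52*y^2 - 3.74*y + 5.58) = -7.4498*y^5 + 9.65*y^4 - 7.7828*y^3 + 20.7882*y^2 - 23.539*y + 7.9794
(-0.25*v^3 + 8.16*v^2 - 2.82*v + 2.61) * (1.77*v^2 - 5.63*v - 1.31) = -0.4425*v^5 + 15.8507*v^4 - 50.6047*v^3 + 9.8067*v^2 - 11.0001*v - 3.4191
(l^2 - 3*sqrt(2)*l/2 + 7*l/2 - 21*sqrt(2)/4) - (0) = l^2 - 3*sqrt(2)*l/2 + 7*l/2 - 21*sqrt(2)/4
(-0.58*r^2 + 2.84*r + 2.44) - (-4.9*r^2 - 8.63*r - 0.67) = 4.32*r^2 + 11.47*r + 3.11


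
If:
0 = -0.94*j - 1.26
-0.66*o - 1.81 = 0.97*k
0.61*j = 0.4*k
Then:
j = -1.34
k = -2.04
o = 0.26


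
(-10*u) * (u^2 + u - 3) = -10*u^3 - 10*u^2 + 30*u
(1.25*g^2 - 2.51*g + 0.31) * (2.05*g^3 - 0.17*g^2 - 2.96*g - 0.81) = 2.5625*g^5 - 5.358*g^4 - 2.6378*g^3 + 6.3644*g^2 + 1.1155*g - 0.2511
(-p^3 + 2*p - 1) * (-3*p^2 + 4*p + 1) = 3*p^5 - 4*p^4 - 7*p^3 + 11*p^2 - 2*p - 1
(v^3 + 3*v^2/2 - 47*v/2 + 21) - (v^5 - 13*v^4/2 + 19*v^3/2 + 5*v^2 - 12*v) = -v^5 + 13*v^4/2 - 17*v^3/2 - 7*v^2/2 - 23*v/2 + 21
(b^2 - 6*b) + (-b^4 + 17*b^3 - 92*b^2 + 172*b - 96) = -b^4 + 17*b^3 - 91*b^2 + 166*b - 96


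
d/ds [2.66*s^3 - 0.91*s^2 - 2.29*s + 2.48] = 7.98*s^2 - 1.82*s - 2.29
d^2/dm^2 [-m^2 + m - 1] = -2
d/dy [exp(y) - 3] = exp(y)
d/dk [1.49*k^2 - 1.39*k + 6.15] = 2.98*k - 1.39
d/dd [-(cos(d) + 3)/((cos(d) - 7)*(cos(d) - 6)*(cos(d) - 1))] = (-2*cos(d)^3 + 5*cos(d)^2 + 84*cos(d) - 207)*sin(d)/((cos(d) - 7)^2*(cos(d) - 6)^2*(cos(d) - 1)^2)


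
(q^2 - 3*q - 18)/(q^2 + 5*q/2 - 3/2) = 2*(q - 6)/(2*q - 1)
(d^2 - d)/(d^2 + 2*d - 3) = d/(d + 3)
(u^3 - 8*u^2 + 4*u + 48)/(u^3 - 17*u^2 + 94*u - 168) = (u + 2)/(u - 7)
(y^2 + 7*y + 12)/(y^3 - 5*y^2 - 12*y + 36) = (y + 4)/(y^2 - 8*y + 12)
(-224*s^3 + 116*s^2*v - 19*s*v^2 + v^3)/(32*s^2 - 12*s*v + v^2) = -7*s + v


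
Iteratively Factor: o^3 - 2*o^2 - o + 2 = (o + 1)*(o^2 - 3*o + 2) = (o - 2)*(o + 1)*(o - 1)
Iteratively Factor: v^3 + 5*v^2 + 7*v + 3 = (v + 1)*(v^2 + 4*v + 3) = (v + 1)^2*(v + 3)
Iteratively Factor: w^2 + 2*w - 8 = (w + 4)*(w - 2)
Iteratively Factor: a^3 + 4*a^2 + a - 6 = (a - 1)*(a^2 + 5*a + 6) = (a - 1)*(a + 2)*(a + 3)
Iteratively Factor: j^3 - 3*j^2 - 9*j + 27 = (j - 3)*(j^2 - 9) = (j - 3)*(j + 3)*(j - 3)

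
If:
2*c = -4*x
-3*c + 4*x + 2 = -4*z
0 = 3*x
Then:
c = 0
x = 0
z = -1/2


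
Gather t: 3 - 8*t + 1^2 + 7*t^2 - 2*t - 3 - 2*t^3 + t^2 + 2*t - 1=-2*t^3 + 8*t^2 - 8*t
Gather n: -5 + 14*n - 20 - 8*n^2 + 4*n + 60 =-8*n^2 + 18*n + 35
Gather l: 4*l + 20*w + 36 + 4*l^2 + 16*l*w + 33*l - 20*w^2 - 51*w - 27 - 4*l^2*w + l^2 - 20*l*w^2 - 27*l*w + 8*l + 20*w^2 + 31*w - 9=l^2*(5 - 4*w) + l*(-20*w^2 - 11*w + 45)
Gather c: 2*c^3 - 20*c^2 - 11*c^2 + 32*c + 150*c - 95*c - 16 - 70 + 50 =2*c^3 - 31*c^2 + 87*c - 36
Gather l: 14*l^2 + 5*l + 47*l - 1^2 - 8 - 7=14*l^2 + 52*l - 16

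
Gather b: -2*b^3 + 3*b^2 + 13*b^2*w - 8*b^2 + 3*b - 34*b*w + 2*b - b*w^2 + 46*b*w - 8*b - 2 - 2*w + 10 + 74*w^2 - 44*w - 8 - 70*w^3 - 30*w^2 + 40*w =-2*b^3 + b^2*(13*w - 5) + b*(-w^2 + 12*w - 3) - 70*w^3 + 44*w^2 - 6*w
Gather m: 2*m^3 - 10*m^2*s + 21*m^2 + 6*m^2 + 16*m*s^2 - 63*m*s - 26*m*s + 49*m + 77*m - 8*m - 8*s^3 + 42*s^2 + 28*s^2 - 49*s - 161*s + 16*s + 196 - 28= 2*m^3 + m^2*(27 - 10*s) + m*(16*s^2 - 89*s + 118) - 8*s^3 + 70*s^2 - 194*s + 168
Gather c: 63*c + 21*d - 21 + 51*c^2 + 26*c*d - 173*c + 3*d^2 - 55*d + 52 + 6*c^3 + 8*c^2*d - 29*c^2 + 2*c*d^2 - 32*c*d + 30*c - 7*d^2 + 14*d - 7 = 6*c^3 + c^2*(8*d + 22) + c*(2*d^2 - 6*d - 80) - 4*d^2 - 20*d + 24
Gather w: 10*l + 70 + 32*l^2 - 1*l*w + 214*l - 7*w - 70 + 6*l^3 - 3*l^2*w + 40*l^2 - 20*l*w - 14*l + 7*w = 6*l^3 + 72*l^2 + 210*l + w*(-3*l^2 - 21*l)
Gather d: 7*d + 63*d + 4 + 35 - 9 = 70*d + 30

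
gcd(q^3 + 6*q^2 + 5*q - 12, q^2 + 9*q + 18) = q + 3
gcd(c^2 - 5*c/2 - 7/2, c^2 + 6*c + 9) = 1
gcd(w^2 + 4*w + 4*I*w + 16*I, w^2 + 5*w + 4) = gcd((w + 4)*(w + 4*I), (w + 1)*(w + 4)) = w + 4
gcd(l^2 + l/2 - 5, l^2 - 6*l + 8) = l - 2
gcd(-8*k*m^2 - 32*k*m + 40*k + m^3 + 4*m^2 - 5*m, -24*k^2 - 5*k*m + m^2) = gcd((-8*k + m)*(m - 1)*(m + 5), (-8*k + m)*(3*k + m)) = 8*k - m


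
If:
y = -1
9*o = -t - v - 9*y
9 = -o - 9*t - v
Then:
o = 9/8 - v/10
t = -v/10 - 9/8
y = -1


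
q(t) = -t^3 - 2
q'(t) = -3*t^2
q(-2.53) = 14.19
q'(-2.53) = -19.20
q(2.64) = -20.40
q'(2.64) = -20.91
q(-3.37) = 36.27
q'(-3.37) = -34.07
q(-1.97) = 5.65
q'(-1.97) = -11.64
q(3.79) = -56.44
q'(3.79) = -43.09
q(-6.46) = 267.59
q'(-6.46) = -125.19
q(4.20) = -76.09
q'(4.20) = -52.92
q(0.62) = -2.24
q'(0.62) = -1.15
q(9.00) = -731.00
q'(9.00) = -243.00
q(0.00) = -2.00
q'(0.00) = 0.00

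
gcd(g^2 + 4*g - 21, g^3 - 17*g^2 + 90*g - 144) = g - 3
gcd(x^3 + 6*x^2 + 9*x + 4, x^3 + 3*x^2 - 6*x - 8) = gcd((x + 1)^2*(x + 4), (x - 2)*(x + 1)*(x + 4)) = x^2 + 5*x + 4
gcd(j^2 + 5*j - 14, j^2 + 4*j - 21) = j + 7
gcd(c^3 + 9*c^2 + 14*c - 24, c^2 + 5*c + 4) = c + 4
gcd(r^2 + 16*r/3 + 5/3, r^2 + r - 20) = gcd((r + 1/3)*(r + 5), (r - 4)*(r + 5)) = r + 5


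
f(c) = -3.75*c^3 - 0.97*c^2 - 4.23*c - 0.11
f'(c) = -11.25*c^2 - 1.94*c - 4.23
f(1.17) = -12.39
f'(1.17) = -21.90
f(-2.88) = 93.61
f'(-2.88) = -91.95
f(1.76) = -31.00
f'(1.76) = -42.49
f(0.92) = -7.74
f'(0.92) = -15.54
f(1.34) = -16.54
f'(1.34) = -27.03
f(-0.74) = 4.01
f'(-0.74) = -8.95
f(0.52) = -3.10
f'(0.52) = -8.28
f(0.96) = -8.38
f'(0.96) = -16.46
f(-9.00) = 2693.14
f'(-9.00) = -898.02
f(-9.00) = 2693.14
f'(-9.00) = -898.02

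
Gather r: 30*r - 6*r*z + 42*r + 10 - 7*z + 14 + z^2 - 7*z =r*(72 - 6*z) + z^2 - 14*z + 24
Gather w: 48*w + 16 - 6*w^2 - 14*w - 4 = -6*w^2 + 34*w + 12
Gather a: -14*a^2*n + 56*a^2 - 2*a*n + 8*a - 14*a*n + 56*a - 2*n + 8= a^2*(56 - 14*n) + a*(64 - 16*n) - 2*n + 8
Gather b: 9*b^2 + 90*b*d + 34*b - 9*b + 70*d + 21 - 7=9*b^2 + b*(90*d + 25) + 70*d + 14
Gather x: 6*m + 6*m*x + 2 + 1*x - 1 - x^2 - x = 6*m*x + 6*m - x^2 + 1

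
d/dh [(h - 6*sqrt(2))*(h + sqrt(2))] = 2*h - 5*sqrt(2)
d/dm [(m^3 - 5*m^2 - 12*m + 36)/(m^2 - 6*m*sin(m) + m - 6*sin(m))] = ((3*m^2 - 10*m - 12)*(m^2 - 6*m*sin(m) + m - 6*sin(m)) + (m^3 - 5*m^2 - 12*m + 36)*(6*m*cos(m) - 2*m + 6*sqrt(2)*sin(m + pi/4) - 1))/((m + 1)^2*(m - 6*sin(m))^2)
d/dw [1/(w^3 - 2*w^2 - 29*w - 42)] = (-3*w^2 + 4*w + 29)/(-w^3 + 2*w^2 + 29*w + 42)^2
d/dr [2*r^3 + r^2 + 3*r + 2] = 6*r^2 + 2*r + 3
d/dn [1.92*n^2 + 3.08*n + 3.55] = 3.84*n + 3.08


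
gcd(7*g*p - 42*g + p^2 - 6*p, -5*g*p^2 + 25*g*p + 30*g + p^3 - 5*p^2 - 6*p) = p - 6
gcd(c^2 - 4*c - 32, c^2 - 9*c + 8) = c - 8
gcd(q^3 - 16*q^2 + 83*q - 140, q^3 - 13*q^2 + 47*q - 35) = q^2 - 12*q + 35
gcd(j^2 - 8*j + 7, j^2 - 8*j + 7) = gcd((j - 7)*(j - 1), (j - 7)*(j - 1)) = j^2 - 8*j + 7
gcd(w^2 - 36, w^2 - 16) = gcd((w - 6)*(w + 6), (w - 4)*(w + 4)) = 1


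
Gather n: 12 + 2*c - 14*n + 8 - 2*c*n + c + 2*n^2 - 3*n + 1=3*c + 2*n^2 + n*(-2*c - 17) + 21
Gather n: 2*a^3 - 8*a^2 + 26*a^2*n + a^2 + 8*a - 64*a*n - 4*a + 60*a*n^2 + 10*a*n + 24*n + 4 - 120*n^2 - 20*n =2*a^3 - 7*a^2 + 4*a + n^2*(60*a - 120) + n*(26*a^2 - 54*a + 4) + 4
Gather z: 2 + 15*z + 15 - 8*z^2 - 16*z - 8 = -8*z^2 - z + 9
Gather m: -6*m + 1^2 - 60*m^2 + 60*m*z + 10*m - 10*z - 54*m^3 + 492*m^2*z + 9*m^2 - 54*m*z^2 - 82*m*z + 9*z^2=-54*m^3 + m^2*(492*z - 51) + m*(-54*z^2 - 22*z + 4) + 9*z^2 - 10*z + 1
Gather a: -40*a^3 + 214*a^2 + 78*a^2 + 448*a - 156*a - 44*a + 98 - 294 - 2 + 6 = -40*a^3 + 292*a^2 + 248*a - 192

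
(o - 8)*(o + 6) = o^2 - 2*o - 48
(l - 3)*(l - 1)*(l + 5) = l^3 + l^2 - 17*l + 15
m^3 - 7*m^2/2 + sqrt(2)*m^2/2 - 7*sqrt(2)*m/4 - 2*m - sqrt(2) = (m - 4)*(m + 1/2)*(m + sqrt(2)/2)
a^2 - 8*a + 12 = (a - 6)*(a - 2)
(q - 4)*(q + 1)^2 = q^3 - 2*q^2 - 7*q - 4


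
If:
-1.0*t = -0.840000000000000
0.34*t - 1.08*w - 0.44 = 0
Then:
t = 0.84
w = -0.14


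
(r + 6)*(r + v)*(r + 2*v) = r^3 + 3*r^2*v + 6*r^2 + 2*r*v^2 + 18*r*v + 12*v^2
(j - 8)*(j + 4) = j^2 - 4*j - 32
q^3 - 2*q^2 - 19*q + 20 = (q - 5)*(q - 1)*(q + 4)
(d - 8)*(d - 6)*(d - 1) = d^3 - 15*d^2 + 62*d - 48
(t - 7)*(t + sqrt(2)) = t^2 - 7*t + sqrt(2)*t - 7*sqrt(2)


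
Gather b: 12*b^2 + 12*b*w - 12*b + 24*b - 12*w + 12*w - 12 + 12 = 12*b^2 + b*(12*w + 12)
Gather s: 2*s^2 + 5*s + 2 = 2*s^2 + 5*s + 2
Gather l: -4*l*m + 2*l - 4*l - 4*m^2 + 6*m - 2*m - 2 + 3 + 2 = l*(-4*m - 2) - 4*m^2 + 4*m + 3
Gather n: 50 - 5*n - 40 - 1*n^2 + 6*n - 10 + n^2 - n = 0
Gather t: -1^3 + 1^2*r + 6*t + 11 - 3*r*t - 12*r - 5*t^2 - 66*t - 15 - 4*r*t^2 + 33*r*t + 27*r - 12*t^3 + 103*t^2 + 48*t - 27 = 16*r - 12*t^3 + t^2*(98 - 4*r) + t*(30*r - 12) - 32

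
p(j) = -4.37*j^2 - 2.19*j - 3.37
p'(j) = -8.74*j - 2.19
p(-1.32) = -8.09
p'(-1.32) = 9.35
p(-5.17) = -108.85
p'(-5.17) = 43.00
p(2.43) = -34.50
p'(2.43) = -23.43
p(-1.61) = -11.17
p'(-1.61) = 11.88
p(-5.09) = -105.44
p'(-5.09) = 42.30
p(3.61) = -68.23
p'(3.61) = -33.74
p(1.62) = -18.39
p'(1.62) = -16.35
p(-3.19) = -40.85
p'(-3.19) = 25.69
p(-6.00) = -147.55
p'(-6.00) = 50.25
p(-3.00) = -36.13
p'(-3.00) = 24.03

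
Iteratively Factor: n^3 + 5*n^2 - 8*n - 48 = (n + 4)*(n^2 + n - 12) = (n - 3)*(n + 4)*(n + 4)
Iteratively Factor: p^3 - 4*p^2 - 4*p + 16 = (p + 2)*(p^2 - 6*p + 8) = (p - 2)*(p + 2)*(p - 4)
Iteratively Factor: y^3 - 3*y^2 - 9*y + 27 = (y + 3)*(y^2 - 6*y + 9) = (y - 3)*(y + 3)*(y - 3)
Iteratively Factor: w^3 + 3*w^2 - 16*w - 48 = (w + 3)*(w^2 - 16) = (w + 3)*(w + 4)*(w - 4)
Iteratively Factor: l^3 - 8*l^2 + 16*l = (l - 4)*(l^2 - 4*l) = l*(l - 4)*(l - 4)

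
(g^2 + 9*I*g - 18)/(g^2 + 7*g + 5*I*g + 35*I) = (g^2 + 9*I*g - 18)/(g^2 + g*(7 + 5*I) + 35*I)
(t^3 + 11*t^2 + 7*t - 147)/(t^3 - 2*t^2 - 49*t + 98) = (t^2 + 4*t - 21)/(t^2 - 9*t + 14)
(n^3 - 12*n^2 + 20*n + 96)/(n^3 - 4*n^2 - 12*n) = (n - 8)/n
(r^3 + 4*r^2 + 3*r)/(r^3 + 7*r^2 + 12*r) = (r + 1)/(r + 4)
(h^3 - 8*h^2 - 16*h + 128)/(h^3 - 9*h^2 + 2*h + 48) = (h^2 - 16)/(h^2 - h - 6)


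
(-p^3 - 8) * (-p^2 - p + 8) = p^5 + p^4 - 8*p^3 + 8*p^2 + 8*p - 64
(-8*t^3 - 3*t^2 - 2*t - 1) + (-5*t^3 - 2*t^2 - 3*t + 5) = -13*t^3 - 5*t^2 - 5*t + 4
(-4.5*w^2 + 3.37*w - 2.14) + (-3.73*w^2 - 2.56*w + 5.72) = -8.23*w^2 + 0.81*w + 3.58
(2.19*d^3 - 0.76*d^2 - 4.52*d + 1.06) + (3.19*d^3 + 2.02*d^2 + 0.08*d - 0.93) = 5.38*d^3 + 1.26*d^2 - 4.44*d + 0.13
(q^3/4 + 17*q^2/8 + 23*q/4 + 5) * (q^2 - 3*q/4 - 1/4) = q^5/4 + 31*q^4/16 + 131*q^3/32 + 5*q^2/32 - 83*q/16 - 5/4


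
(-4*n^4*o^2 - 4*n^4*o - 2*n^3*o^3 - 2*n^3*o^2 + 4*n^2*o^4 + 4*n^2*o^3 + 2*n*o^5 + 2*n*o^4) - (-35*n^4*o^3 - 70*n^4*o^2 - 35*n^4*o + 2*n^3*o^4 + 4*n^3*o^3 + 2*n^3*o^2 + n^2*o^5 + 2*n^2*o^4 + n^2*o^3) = 35*n^4*o^3 + 66*n^4*o^2 + 31*n^4*o - 2*n^3*o^4 - 6*n^3*o^3 - 4*n^3*o^2 - n^2*o^5 + 2*n^2*o^4 + 3*n^2*o^3 + 2*n*o^5 + 2*n*o^4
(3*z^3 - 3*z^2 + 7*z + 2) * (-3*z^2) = -9*z^5 + 9*z^4 - 21*z^3 - 6*z^2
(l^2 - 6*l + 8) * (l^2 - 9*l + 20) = l^4 - 15*l^3 + 82*l^2 - 192*l + 160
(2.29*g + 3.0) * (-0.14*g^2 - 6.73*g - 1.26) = -0.3206*g^3 - 15.8317*g^2 - 23.0754*g - 3.78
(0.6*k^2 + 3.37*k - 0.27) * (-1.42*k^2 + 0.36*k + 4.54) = -0.852*k^4 - 4.5694*k^3 + 4.3206*k^2 + 15.2026*k - 1.2258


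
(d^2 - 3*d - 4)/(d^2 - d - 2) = (d - 4)/(d - 2)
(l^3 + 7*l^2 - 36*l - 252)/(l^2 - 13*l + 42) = (l^2 + 13*l + 42)/(l - 7)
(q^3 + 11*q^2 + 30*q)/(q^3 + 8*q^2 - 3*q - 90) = q/(q - 3)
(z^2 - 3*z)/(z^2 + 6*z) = (z - 3)/(z + 6)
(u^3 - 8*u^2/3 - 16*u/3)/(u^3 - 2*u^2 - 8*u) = (u + 4/3)/(u + 2)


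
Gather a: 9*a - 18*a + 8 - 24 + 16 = -9*a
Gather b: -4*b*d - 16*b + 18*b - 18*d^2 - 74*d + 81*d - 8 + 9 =b*(2 - 4*d) - 18*d^2 + 7*d + 1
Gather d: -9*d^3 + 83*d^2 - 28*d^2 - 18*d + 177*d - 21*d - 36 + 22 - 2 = -9*d^3 + 55*d^2 + 138*d - 16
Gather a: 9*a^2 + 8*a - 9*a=9*a^2 - a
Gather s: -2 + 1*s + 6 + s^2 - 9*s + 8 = s^2 - 8*s + 12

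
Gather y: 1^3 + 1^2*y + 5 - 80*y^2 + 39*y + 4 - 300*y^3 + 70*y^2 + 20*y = -300*y^3 - 10*y^2 + 60*y + 10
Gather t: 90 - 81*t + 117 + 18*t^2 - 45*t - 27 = 18*t^2 - 126*t + 180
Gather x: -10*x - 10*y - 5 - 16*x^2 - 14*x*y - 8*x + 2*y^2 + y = -16*x^2 + x*(-14*y - 18) + 2*y^2 - 9*y - 5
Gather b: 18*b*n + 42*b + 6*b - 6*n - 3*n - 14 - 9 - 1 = b*(18*n + 48) - 9*n - 24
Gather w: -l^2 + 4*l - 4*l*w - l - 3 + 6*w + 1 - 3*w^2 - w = -l^2 + 3*l - 3*w^2 + w*(5 - 4*l) - 2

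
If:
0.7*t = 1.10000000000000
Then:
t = 1.57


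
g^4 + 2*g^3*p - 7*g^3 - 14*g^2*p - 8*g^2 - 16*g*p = g*(g - 8)*(g + 1)*(g + 2*p)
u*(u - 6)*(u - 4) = u^3 - 10*u^2 + 24*u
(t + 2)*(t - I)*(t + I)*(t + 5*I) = t^4 + 2*t^3 + 5*I*t^3 + t^2 + 10*I*t^2 + 2*t + 5*I*t + 10*I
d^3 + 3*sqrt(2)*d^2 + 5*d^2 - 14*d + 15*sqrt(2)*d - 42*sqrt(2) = (d - 2)*(d + 7)*(d + 3*sqrt(2))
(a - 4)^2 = a^2 - 8*a + 16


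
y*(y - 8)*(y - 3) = y^3 - 11*y^2 + 24*y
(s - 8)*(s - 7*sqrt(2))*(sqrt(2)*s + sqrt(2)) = sqrt(2)*s^3 - 14*s^2 - 7*sqrt(2)*s^2 - 8*sqrt(2)*s + 98*s + 112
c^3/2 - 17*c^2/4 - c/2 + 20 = (c/2 + 1)*(c - 8)*(c - 5/2)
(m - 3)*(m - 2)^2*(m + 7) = m^4 - 33*m^2 + 100*m - 84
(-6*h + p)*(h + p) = -6*h^2 - 5*h*p + p^2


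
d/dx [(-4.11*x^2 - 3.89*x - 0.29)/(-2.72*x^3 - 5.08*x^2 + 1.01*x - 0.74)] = (-11.1792*x^4 - 21.1616*x^3 - 26.2787*x^2 + 3.1364*x + 3.1715)/(7.3984*x^6 + 27.6352*x^5 + 20.312*x^4 - 6.236*x^3 + 8.5385*x^2 - 1.4948*x + 0.5476)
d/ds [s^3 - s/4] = 3*s^2 - 1/4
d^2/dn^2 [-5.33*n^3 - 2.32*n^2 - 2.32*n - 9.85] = -31.98*n - 4.64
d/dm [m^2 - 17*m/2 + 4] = 2*m - 17/2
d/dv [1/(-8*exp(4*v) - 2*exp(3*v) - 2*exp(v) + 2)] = (16*exp(3*v) + 3*exp(2*v) + 1)*exp(v)/(2*(4*exp(4*v) + exp(3*v) + exp(v) - 1)^2)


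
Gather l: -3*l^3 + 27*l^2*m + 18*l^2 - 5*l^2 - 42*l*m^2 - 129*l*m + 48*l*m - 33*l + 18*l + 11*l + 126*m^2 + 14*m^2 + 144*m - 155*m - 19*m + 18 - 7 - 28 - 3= -3*l^3 + l^2*(27*m + 13) + l*(-42*m^2 - 81*m - 4) + 140*m^2 - 30*m - 20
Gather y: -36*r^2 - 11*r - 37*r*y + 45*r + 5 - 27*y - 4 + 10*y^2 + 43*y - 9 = -36*r^2 + 34*r + 10*y^2 + y*(16 - 37*r) - 8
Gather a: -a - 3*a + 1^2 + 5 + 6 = 12 - 4*a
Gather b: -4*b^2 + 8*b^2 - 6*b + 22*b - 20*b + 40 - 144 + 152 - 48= 4*b^2 - 4*b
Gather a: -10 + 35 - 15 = 10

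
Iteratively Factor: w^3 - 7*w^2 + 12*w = (w)*(w^2 - 7*w + 12) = w*(w - 4)*(w - 3)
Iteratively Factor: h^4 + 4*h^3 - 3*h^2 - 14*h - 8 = (h + 4)*(h^3 - 3*h - 2) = (h - 2)*(h + 4)*(h^2 + 2*h + 1) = (h - 2)*(h + 1)*(h + 4)*(h + 1)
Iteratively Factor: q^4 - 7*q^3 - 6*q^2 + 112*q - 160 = (q - 4)*(q^3 - 3*q^2 - 18*q + 40) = (q - 5)*(q - 4)*(q^2 + 2*q - 8) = (q - 5)*(q - 4)*(q + 4)*(q - 2)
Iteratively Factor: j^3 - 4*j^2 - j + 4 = (j + 1)*(j^2 - 5*j + 4) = (j - 4)*(j + 1)*(j - 1)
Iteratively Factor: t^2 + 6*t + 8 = (t + 4)*(t + 2)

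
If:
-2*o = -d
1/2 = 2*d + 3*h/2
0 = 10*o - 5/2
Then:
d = 1/2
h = -1/3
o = 1/4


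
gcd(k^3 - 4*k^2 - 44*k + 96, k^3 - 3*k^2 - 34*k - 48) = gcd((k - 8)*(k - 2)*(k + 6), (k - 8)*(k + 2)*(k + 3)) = k - 8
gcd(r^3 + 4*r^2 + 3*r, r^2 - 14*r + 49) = 1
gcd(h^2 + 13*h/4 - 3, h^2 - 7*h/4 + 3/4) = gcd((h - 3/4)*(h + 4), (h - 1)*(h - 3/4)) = h - 3/4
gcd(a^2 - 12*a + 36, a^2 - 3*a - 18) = a - 6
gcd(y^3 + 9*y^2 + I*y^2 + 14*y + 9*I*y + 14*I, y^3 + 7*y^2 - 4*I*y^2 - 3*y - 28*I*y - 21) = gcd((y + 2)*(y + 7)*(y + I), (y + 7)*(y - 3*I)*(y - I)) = y + 7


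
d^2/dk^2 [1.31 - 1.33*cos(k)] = 1.33*cos(k)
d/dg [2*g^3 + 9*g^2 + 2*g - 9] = 6*g^2 + 18*g + 2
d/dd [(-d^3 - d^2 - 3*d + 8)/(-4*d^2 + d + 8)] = (4*d^4 - 2*d^3 - 37*d^2 + 48*d - 32)/(16*d^4 - 8*d^3 - 63*d^2 + 16*d + 64)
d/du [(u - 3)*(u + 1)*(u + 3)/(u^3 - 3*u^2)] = 2*(-2*u - 3)/u^3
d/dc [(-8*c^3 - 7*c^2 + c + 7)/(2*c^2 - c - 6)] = (-16*c^4 + 16*c^3 + 149*c^2 + 56*c + 1)/(4*c^4 - 4*c^3 - 23*c^2 + 12*c + 36)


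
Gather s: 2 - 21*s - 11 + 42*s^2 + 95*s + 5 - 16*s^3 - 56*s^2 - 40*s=-16*s^3 - 14*s^2 + 34*s - 4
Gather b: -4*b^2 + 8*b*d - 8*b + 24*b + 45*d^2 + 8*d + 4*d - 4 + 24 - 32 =-4*b^2 + b*(8*d + 16) + 45*d^2 + 12*d - 12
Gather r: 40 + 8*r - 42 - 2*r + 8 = 6*r + 6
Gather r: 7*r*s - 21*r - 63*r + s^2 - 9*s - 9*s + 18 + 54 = r*(7*s - 84) + s^2 - 18*s + 72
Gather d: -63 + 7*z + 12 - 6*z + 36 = z - 15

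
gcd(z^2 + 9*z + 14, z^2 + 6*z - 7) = z + 7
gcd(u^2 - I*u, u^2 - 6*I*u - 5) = u - I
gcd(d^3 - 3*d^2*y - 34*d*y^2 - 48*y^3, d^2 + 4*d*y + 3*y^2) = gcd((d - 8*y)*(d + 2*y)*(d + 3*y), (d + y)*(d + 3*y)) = d + 3*y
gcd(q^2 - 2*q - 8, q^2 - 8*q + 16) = q - 4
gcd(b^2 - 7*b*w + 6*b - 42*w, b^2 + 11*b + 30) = b + 6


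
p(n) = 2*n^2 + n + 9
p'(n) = 4*n + 1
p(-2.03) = 15.21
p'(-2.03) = -7.12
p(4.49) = 53.81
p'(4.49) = 18.96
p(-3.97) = 36.55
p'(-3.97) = -14.88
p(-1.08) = 10.25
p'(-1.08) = -3.32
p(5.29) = 70.26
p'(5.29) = 22.16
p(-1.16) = 10.53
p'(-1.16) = -3.64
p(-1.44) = 11.71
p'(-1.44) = -4.76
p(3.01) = 30.13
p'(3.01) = 13.04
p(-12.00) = 285.00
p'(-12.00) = -47.00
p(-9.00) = 162.00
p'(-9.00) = -35.00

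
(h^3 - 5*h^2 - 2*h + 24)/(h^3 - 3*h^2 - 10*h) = (h^2 - 7*h + 12)/(h*(h - 5))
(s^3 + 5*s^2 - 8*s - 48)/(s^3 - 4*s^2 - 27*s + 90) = (s^2 + 8*s + 16)/(s^2 - s - 30)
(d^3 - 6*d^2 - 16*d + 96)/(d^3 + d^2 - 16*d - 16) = (d - 6)/(d + 1)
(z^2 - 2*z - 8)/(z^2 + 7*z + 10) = (z - 4)/(z + 5)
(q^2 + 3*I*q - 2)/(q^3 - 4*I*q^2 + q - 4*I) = (q + 2*I)/(q^2 - 5*I*q - 4)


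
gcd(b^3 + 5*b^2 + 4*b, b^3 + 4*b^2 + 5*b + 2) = b + 1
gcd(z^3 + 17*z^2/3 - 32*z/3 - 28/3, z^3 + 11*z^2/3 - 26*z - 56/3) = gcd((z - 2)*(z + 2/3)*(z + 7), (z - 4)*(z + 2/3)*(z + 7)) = z^2 + 23*z/3 + 14/3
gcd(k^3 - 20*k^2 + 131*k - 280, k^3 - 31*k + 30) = k - 5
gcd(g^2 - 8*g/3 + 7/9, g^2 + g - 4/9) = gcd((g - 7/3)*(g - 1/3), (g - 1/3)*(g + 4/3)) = g - 1/3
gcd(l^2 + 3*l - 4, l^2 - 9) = 1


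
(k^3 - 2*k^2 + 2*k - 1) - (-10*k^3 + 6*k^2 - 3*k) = 11*k^3 - 8*k^2 + 5*k - 1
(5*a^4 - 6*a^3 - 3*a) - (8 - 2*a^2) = 5*a^4 - 6*a^3 + 2*a^2 - 3*a - 8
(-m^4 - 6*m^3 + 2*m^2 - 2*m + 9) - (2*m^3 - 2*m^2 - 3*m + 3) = -m^4 - 8*m^3 + 4*m^2 + m + 6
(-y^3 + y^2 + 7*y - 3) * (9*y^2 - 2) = -9*y^5 + 9*y^4 + 65*y^3 - 29*y^2 - 14*y + 6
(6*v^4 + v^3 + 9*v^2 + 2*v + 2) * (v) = 6*v^5 + v^4 + 9*v^3 + 2*v^2 + 2*v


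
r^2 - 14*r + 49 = (r - 7)^2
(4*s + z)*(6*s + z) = 24*s^2 + 10*s*z + z^2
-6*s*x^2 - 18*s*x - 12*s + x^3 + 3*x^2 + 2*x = (-6*s + x)*(x + 1)*(x + 2)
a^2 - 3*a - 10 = (a - 5)*(a + 2)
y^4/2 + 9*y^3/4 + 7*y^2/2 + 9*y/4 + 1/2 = (y/2 + 1)*(y + 1/2)*(y + 1)^2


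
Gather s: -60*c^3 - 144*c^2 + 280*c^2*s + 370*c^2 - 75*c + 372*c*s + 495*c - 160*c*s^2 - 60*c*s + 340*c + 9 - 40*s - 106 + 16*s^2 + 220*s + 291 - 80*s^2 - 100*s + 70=-60*c^3 + 226*c^2 + 760*c + s^2*(-160*c - 64) + s*(280*c^2 + 312*c + 80) + 264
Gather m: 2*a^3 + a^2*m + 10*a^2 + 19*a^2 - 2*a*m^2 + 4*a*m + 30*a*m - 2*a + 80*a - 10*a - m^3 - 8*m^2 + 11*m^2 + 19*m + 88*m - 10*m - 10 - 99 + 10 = 2*a^3 + 29*a^2 + 68*a - m^3 + m^2*(3 - 2*a) + m*(a^2 + 34*a + 97) - 99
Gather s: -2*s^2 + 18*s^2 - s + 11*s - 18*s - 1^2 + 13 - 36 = 16*s^2 - 8*s - 24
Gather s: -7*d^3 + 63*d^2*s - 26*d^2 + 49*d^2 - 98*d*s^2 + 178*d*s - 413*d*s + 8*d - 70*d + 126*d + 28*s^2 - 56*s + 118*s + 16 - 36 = -7*d^3 + 23*d^2 + 64*d + s^2*(28 - 98*d) + s*(63*d^2 - 235*d + 62) - 20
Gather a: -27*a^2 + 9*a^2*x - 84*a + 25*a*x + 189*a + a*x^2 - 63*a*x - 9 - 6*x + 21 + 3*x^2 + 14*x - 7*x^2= a^2*(9*x - 27) + a*(x^2 - 38*x + 105) - 4*x^2 + 8*x + 12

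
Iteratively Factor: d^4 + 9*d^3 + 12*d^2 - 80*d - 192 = (d + 4)*(d^3 + 5*d^2 - 8*d - 48) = (d + 4)^2*(d^2 + d - 12) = (d - 3)*(d + 4)^2*(d + 4)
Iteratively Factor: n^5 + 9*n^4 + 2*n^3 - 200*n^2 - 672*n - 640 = (n + 4)*(n^4 + 5*n^3 - 18*n^2 - 128*n - 160) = (n - 5)*(n + 4)*(n^3 + 10*n^2 + 32*n + 32) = (n - 5)*(n + 4)^2*(n^2 + 6*n + 8) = (n - 5)*(n + 4)^3*(n + 2)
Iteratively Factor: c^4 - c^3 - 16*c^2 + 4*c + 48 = (c - 2)*(c^3 + c^2 - 14*c - 24) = (c - 2)*(c + 2)*(c^2 - c - 12) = (c - 4)*(c - 2)*(c + 2)*(c + 3)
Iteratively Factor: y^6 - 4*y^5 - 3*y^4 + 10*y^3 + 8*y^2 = (y - 2)*(y^5 - 2*y^4 - 7*y^3 - 4*y^2) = (y - 4)*(y - 2)*(y^4 + 2*y^3 + y^2) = y*(y - 4)*(y - 2)*(y^3 + 2*y^2 + y) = y*(y - 4)*(y - 2)*(y + 1)*(y^2 + y) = y^2*(y - 4)*(y - 2)*(y + 1)*(y + 1)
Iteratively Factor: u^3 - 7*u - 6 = (u - 3)*(u^2 + 3*u + 2) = (u - 3)*(u + 2)*(u + 1)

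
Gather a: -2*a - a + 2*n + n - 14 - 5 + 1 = -3*a + 3*n - 18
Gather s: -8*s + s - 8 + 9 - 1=-7*s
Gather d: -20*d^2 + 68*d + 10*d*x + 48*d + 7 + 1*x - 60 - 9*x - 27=-20*d^2 + d*(10*x + 116) - 8*x - 80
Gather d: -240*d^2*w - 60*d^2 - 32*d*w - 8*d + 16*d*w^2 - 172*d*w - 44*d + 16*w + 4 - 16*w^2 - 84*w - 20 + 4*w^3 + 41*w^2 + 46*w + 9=d^2*(-240*w - 60) + d*(16*w^2 - 204*w - 52) + 4*w^3 + 25*w^2 - 22*w - 7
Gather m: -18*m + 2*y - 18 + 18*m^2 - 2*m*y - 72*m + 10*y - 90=18*m^2 + m*(-2*y - 90) + 12*y - 108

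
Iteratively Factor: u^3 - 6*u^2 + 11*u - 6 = (u - 1)*(u^2 - 5*u + 6) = (u - 2)*(u - 1)*(u - 3)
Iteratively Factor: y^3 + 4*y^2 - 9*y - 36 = (y + 4)*(y^2 - 9) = (y + 3)*(y + 4)*(y - 3)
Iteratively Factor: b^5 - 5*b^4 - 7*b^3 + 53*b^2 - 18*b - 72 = (b - 3)*(b^4 - 2*b^3 - 13*b^2 + 14*b + 24) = (b - 3)*(b + 1)*(b^3 - 3*b^2 - 10*b + 24) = (b - 4)*(b - 3)*(b + 1)*(b^2 + b - 6) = (b - 4)*(b - 3)*(b + 1)*(b + 3)*(b - 2)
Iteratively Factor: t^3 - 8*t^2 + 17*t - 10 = (t - 1)*(t^2 - 7*t + 10) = (t - 5)*(t - 1)*(t - 2)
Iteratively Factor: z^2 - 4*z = (z)*(z - 4)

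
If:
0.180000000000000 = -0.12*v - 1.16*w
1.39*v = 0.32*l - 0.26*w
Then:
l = -41.1770833333333*w - 6.515625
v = -9.66666666666667*w - 1.5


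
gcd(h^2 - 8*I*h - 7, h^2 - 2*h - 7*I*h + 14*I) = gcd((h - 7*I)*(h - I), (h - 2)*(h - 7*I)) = h - 7*I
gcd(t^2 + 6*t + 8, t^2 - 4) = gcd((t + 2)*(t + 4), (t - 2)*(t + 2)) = t + 2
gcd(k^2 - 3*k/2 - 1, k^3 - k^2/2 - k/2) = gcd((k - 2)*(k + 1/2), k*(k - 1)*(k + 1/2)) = k + 1/2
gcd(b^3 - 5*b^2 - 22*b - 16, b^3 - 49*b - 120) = b - 8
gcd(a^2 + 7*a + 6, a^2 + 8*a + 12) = a + 6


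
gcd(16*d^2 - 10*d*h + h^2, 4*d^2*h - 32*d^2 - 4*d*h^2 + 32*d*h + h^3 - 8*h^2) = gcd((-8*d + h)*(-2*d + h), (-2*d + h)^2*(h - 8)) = 2*d - h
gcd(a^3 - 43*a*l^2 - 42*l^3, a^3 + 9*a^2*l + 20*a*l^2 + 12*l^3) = a^2 + 7*a*l + 6*l^2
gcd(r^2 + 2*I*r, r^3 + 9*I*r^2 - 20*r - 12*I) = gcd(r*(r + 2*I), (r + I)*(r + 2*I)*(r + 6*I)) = r + 2*I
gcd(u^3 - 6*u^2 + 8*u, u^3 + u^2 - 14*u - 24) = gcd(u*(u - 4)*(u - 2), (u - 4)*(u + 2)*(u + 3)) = u - 4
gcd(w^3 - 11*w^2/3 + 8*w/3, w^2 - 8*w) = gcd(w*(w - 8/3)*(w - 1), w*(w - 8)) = w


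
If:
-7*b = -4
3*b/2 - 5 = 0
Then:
No Solution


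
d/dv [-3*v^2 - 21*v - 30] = -6*v - 21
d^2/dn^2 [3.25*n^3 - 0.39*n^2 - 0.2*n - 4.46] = 19.5*n - 0.78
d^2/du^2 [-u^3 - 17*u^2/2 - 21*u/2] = -6*u - 17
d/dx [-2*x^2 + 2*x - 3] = 2 - 4*x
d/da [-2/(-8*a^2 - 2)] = -8*a/(4*a^2 + 1)^2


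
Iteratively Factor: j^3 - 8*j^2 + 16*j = (j - 4)*(j^2 - 4*j) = j*(j - 4)*(j - 4)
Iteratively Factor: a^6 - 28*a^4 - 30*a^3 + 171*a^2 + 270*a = (a + 3)*(a^5 - 3*a^4 - 19*a^3 + 27*a^2 + 90*a) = (a + 2)*(a + 3)*(a^4 - 5*a^3 - 9*a^2 + 45*a) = (a + 2)*(a + 3)^2*(a^3 - 8*a^2 + 15*a) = (a - 3)*(a + 2)*(a + 3)^2*(a^2 - 5*a) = (a - 5)*(a - 3)*(a + 2)*(a + 3)^2*(a)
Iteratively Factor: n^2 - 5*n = (n - 5)*(n)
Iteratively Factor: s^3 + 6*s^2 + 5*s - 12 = (s - 1)*(s^2 + 7*s + 12) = (s - 1)*(s + 3)*(s + 4)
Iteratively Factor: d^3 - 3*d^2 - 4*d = (d + 1)*(d^2 - 4*d) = (d - 4)*(d + 1)*(d)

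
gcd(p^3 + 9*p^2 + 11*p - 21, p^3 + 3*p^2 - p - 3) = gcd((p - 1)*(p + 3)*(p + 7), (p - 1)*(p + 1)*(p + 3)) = p^2 + 2*p - 3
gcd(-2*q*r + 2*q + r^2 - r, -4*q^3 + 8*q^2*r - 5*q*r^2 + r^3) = 2*q - r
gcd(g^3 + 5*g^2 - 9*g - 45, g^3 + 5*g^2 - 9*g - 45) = g^3 + 5*g^2 - 9*g - 45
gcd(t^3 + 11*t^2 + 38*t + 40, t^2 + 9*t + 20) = t^2 + 9*t + 20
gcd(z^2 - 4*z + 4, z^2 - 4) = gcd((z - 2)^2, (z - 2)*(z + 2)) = z - 2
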